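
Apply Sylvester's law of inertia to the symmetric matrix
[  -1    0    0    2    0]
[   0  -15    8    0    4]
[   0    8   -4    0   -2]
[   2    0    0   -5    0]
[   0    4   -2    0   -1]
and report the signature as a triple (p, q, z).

Answer: (1, 3, 1)

Derivation:
step 0: pivot -1 → sign −
step 1: pivot -15 → sign −
step 2: pivot 4/15 → sign +
step 3: pivot -1 → sign −
step 4: row/col 4 already zero → sign 0
signature = (1, 3, 1)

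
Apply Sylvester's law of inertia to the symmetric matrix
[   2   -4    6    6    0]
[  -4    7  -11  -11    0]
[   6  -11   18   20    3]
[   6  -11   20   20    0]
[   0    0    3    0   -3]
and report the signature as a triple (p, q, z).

step 0: pivot 2 → sign +
step 1: pivot -1 → sign −
step 2: pivot 1 → sign +
step 3: pivot -6 → sign −
step 4: pivot 3/2 → sign +
signature = (3, 2, 0)

Answer: (3, 2, 0)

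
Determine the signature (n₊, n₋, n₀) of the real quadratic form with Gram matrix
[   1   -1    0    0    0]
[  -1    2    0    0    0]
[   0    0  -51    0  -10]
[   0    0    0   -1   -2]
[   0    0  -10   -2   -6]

step 0: pivot 1 → sign +
step 1: pivot 1 → sign +
step 2: pivot -51 → sign −
step 3: pivot -1 → sign −
step 4: pivot -2/51 → sign −
signature = (2, 3, 0)

Answer: (2, 3, 0)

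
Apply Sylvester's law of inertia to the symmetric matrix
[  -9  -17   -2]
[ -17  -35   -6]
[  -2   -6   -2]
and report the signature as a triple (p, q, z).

step 0: pivot -9 → sign −
step 1: pivot -26/9 → sign −
step 2: pivot 2/13 → sign +
signature = (1, 2, 0)

Answer: (1, 2, 0)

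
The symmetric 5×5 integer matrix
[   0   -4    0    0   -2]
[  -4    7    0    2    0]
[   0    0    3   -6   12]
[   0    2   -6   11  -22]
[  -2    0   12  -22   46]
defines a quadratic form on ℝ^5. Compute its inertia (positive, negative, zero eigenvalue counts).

step 0: pivot 7 → sign +
step 1: pivot -16/7 → sign −
step 2: pivot 3 → sign +
step 3: pivot -1 → sign −
step 4: pivot 3/4 → sign +
signature = (3, 2, 0)

Answer: (3, 2, 0)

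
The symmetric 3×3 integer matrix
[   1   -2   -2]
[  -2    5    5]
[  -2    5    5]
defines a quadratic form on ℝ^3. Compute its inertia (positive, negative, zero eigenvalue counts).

step 0: pivot 1 → sign +
step 1: pivot 1 → sign +
step 2: row/col 2 already zero → sign 0
signature = (2, 0, 1)

Answer: (2, 0, 1)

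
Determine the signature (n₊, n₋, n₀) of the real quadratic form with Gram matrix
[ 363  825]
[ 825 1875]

Answer: (1, 0, 1)

Derivation:
step 0: pivot 363 → sign +
step 1: row/col 1 already zero → sign 0
signature = (1, 0, 1)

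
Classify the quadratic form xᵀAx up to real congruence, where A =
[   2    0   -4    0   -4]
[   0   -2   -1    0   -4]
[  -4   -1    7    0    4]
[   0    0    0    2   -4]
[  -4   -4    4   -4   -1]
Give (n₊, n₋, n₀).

step 0: pivot 2 → sign +
step 1: pivot -2 → sign −
step 2: pivot -1/2 → sign −
step 3: pivot 2 → sign +
step 4: pivot -1 → sign −
signature = (2, 3, 0)

Answer: (2, 3, 0)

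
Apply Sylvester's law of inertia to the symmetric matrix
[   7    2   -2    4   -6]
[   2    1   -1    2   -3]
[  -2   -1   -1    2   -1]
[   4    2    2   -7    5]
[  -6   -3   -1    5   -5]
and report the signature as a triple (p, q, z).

Answer: (2, 3, 0)

Derivation:
step 0: pivot 7 → sign +
step 1: pivot 3/7 → sign +
step 2: pivot -2 → sign −
step 3: pivot -3 → sign −
step 4: pivot -3 → sign −
signature = (2, 3, 0)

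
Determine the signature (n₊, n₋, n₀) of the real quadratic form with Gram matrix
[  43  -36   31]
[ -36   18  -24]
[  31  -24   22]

Answer: (1, 2, 0)

Derivation:
step 0: pivot 43 → sign +
step 1: pivot -522/43 → sign −
step 2: pivot -1/29 → sign −
signature = (1, 2, 0)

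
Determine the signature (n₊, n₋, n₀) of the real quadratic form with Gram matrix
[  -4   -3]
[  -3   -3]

step 0: pivot -4 → sign −
step 1: pivot -3/4 → sign −
signature = (0, 2, 0)

Answer: (0, 2, 0)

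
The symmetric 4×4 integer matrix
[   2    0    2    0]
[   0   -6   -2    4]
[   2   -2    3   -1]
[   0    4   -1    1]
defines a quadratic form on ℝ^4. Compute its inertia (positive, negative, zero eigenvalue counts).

Answer: (3, 1, 0)

Derivation:
step 0: pivot 2 → sign +
step 1: pivot -6 → sign −
step 2: pivot 5/3 → sign +
step 3: pivot 2/5 → sign +
signature = (3, 1, 0)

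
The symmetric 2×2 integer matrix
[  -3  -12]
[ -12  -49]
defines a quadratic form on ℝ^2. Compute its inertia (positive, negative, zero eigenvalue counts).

Answer: (0, 2, 0)

Derivation:
step 0: pivot -3 → sign −
step 1: pivot -1 → sign −
signature = (0, 2, 0)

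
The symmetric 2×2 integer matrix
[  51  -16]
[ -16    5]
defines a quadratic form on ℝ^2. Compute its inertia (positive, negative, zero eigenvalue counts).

Answer: (1, 1, 0)

Derivation:
step 0: pivot 51 → sign +
step 1: pivot -1/51 → sign −
signature = (1, 1, 0)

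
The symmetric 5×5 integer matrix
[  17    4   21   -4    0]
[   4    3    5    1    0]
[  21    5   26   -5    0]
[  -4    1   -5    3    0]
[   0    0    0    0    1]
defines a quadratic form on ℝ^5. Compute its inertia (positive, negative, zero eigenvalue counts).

step 0: pivot 17 → sign +
step 1: pivot 35/17 → sign +
step 2: pivot 2/35 → sign +
step 3: pivot 1 → sign +
step 4: row/col 4 already zero → sign 0
signature = (4, 0, 1)

Answer: (4, 0, 1)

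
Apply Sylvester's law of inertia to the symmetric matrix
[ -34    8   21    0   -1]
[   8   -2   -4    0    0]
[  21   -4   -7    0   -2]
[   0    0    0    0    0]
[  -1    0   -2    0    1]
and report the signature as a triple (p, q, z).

step 0: pivot -34 → sign −
step 1: pivot -2/17 → sign −
step 2: pivot 27/2 → sign +
step 3: row/col 3 already zero → sign 0
step 4: row/col 4 already zero → sign 0
signature = (1, 2, 2)

Answer: (1, 2, 2)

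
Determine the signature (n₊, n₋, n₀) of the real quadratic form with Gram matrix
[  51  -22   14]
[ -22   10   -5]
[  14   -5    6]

Answer: (3, 0, 0)

Derivation:
step 0: pivot 51 → sign +
step 1: pivot 26/51 → sign +
step 2: pivot 1/26 → sign +
signature = (3, 0, 0)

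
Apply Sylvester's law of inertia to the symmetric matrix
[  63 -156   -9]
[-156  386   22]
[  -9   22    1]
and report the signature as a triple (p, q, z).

step 0: pivot 63 → sign +
step 1: pivot -2/7 → sign −
step 2: row/col 2 already zero → sign 0
signature = (1, 1, 1)

Answer: (1, 1, 1)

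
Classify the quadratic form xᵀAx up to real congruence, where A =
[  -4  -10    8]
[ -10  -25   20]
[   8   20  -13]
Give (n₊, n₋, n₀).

step 0: pivot -4 → sign −
step 1: pivot 3 → sign +
step 2: row/col 2 already zero → sign 0
signature = (1, 1, 1)

Answer: (1, 1, 1)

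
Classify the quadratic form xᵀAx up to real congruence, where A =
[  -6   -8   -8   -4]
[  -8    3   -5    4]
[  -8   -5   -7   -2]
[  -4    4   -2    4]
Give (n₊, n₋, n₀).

step 0: pivot -6 → sign −
step 1: pivot 41/3 → sign +
step 2: pivot 54/41 → sign +
step 3: pivot 2/27 → sign +
signature = (3, 1, 0)

Answer: (3, 1, 0)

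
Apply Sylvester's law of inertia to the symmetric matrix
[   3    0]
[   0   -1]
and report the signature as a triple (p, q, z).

Answer: (1, 1, 0)

Derivation:
step 0: pivot 3 → sign +
step 1: pivot -1 → sign −
signature = (1, 1, 0)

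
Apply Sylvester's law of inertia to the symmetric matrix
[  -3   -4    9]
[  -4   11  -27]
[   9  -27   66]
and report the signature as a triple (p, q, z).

step 0: pivot -3 → sign −
step 1: pivot 49/3 → sign +
step 2: pivot -6/49 → sign −
signature = (1, 2, 0)

Answer: (1, 2, 0)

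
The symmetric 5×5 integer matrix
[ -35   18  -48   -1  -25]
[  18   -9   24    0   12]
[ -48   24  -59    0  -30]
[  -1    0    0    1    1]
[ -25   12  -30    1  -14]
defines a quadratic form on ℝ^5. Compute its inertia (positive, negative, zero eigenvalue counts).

step 0: pivot -35 → sign −
step 1: pivot 9/35 → sign +
step 2: pivot 5 → sign +
step 3: pivot 1/5 → sign +
step 4: row/col 4 already zero → sign 0
signature = (3, 1, 1)

Answer: (3, 1, 1)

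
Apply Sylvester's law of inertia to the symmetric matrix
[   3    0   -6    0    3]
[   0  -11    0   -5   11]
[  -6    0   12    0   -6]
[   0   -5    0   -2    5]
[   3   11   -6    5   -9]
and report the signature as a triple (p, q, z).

Answer: (2, 2, 1)

Derivation:
step 0: pivot 3 → sign +
step 1: pivot -11 → sign −
step 2: pivot 3/11 → sign +
step 3: pivot -1 → sign −
step 4: row/col 4 already zero → sign 0
signature = (2, 2, 1)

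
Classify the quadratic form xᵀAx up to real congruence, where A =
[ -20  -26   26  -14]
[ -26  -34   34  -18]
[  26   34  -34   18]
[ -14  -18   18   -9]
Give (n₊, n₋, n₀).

step 0: pivot -20 → sign −
step 1: pivot -1/5 → sign −
step 2: pivot 1 → sign +
step 3: row/col 3 already zero → sign 0
signature = (1, 2, 1)

Answer: (1, 2, 1)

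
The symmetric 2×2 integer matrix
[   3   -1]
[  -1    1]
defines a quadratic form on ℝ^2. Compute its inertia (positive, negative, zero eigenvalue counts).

Answer: (2, 0, 0)

Derivation:
step 0: pivot 3 → sign +
step 1: pivot 2/3 → sign +
signature = (2, 0, 0)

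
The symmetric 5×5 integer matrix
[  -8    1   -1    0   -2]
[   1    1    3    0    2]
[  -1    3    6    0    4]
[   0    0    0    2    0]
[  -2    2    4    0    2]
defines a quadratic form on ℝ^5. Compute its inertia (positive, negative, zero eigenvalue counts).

Answer: (2, 3, 0)

Derivation:
step 0: pivot -8 → sign −
step 1: pivot 9/8 → sign +
step 2: pivot -11/9 → sign −
step 3: pivot 2 → sign +
step 4: pivot -2/11 → sign −
signature = (2, 3, 0)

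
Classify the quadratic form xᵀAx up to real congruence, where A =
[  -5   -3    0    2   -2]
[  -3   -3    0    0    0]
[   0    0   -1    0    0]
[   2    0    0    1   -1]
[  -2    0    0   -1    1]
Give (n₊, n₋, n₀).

step 0: pivot -5 → sign −
step 1: pivot -6/5 → sign −
step 2: pivot -1 → sign −
step 3: pivot 3 → sign +
step 4: row/col 4 already zero → sign 0
signature = (1, 3, 1)

Answer: (1, 3, 1)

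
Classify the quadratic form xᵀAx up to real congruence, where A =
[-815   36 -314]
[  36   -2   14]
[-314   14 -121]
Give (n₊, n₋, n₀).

step 0: pivot -815 → sign −
step 1: pivot -334/815 → sign −
step 2: pivot 3/167 → sign +
signature = (1, 2, 0)

Answer: (1, 2, 0)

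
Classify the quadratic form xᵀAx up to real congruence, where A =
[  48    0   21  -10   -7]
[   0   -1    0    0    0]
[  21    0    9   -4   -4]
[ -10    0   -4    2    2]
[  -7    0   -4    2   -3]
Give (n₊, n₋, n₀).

step 0: pivot 48 → sign +
step 1: pivot -1 → sign −
step 2: pivot -3/16 → sign −
step 3: pivot 2/3 → sign +
step 4: pivot -2 → sign −
signature = (2, 3, 0)

Answer: (2, 3, 0)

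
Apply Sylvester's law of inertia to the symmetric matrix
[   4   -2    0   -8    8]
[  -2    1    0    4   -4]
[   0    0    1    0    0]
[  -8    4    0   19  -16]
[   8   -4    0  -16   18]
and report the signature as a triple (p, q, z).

step 0: pivot 4 → sign +
step 1: pivot 1 → sign +
step 2: pivot 3 → sign +
step 3: pivot 2 → sign +
step 4: row/col 4 already zero → sign 0
signature = (4, 0, 1)

Answer: (4, 0, 1)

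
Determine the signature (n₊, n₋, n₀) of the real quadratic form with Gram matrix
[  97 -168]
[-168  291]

Answer: (2, 0, 0)

Derivation:
step 0: pivot 97 → sign +
step 1: pivot 3/97 → sign +
signature = (2, 0, 0)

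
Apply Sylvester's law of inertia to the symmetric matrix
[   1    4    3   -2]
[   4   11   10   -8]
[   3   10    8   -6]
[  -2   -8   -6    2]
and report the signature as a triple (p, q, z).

Answer: (1, 3, 0)

Derivation:
step 0: pivot 1 → sign +
step 1: pivot -5 → sign −
step 2: pivot -1/5 → sign −
step 3: pivot -2 → sign −
signature = (1, 3, 0)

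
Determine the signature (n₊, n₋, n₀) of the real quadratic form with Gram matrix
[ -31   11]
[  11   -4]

step 0: pivot -31 → sign −
step 1: pivot -3/31 → sign −
signature = (0, 2, 0)

Answer: (0, 2, 0)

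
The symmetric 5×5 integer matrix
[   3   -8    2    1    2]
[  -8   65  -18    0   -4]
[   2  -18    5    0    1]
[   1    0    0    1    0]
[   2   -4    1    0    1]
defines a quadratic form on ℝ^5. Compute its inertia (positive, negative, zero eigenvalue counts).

step 0: pivot 3 → sign +
step 1: pivot 131/3 → sign +
step 2: pivot -1/131 → sign −
step 3: pivot 2 → sign +
step 4: row/col 4 already zero → sign 0
signature = (3, 1, 1)

Answer: (3, 1, 1)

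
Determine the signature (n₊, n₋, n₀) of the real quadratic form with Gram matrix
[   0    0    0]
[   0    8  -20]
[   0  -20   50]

step 0: pivot 8 → sign +
step 1: row/col 1 already zero → sign 0
step 2: row/col 2 already zero → sign 0
signature = (1, 0, 2)

Answer: (1, 0, 2)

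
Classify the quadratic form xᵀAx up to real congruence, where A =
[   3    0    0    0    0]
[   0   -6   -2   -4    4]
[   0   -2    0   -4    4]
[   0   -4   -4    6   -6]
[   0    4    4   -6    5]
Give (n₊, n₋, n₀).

step 0: pivot 3 → sign +
step 1: pivot -6 → sign −
step 2: pivot 2/3 → sign +
step 3: pivot -2 → sign −
step 4: pivot -1 → sign −
signature = (2, 3, 0)

Answer: (2, 3, 0)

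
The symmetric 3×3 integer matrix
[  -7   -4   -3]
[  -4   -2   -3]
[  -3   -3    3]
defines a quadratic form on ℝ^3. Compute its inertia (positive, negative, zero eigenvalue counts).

Answer: (1, 2, 0)

Derivation:
step 0: pivot -7 → sign −
step 1: pivot 2/7 → sign +
step 2: pivot -3/2 → sign −
signature = (1, 2, 0)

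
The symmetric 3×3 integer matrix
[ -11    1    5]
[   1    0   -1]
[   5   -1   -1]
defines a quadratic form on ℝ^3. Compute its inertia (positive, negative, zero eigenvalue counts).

Answer: (1, 2, 0)

Derivation:
step 0: pivot -11 → sign −
step 1: pivot 1/11 → sign +
step 2: pivot -2 → sign −
signature = (1, 2, 0)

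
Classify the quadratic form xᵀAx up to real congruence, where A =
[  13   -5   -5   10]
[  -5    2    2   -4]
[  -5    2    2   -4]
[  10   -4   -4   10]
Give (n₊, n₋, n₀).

step 0: pivot 13 → sign +
step 1: pivot 1/13 → sign +
step 2: pivot 2 → sign +
step 3: row/col 3 already zero → sign 0
signature = (3, 0, 1)

Answer: (3, 0, 1)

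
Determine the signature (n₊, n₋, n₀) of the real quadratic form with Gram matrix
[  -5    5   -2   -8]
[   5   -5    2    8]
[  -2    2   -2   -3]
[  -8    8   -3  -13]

Answer: (0, 3, 1)

Derivation:
step 0: pivot -5 → sign −
step 1: pivot -6/5 → sign −
step 2: pivot -1/6 → sign −
step 3: row/col 3 already zero → sign 0
signature = (0, 3, 1)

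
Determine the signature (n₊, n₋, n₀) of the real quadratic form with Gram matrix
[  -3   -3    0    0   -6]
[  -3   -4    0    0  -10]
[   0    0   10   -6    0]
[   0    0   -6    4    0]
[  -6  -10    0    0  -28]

step 0: pivot -3 → sign −
step 1: pivot -1 → sign −
step 2: pivot 10 → sign +
step 3: pivot 2/5 → sign +
step 4: row/col 4 already zero → sign 0
signature = (2, 2, 1)

Answer: (2, 2, 1)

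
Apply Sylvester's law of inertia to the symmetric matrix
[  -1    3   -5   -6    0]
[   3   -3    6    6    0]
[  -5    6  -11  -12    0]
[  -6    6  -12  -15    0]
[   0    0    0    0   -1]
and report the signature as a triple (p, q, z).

Answer: (2, 3, 0)

Derivation:
step 0: pivot -1 → sign −
step 1: pivot 6 → sign +
step 2: pivot 1/2 → sign +
step 3: pivot -3 → sign −
step 4: pivot -1 → sign −
signature = (2, 3, 0)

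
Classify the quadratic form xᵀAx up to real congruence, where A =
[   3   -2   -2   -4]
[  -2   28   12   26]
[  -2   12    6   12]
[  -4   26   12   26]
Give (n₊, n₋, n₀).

Answer: (4, 0, 0)

Derivation:
step 0: pivot 3 → sign +
step 1: pivot 80/3 → sign +
step 2: pivot 2/5 → sign +
step 3: pivot 1/4 → sign +
signature = (4, 0, 0)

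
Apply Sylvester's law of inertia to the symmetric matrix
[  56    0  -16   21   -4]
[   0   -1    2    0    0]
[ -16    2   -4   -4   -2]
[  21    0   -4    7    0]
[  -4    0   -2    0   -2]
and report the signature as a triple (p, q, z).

step 0: pivot 56 → sign +
step 1: pivot -1 → sign −
step 2: pivot -32/7 → sign −
step 3: pivot -1/8 → sign −
step 4: pivot 1/8 → sign +
signature = (2, 3, 0)

Answer: (2, 3, 0)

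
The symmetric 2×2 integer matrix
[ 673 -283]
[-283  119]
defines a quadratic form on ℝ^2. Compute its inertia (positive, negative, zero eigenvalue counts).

Answer: (1, 1, 0)

Derivation:
step 0: pivot 673 → sign +
step 1: pivot -2/673 → sign −
signature = (1, 1, 0)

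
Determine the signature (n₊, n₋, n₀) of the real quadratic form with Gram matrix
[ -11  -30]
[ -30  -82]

step 0: pivot -11 → sign −
step 1: pivot -2/11 → sign −
signature = (0, 2, 0)

Answer: (0, 2, 0)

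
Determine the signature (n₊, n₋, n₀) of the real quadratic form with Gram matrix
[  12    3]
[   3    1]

Answer: (2, 0, 0)

Derivation:
step 0: pivot 12 → sign +
step 1: pivot 1/4 → sign +
signature = (2, 0, 0)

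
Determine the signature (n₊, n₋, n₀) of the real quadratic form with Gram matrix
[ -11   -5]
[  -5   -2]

Answer: (1, 1, 0)

Derivation:
step 0: pivot -11 → sign −
step 1: pivot 3/11 → sign +
signature = (1, 1, 0)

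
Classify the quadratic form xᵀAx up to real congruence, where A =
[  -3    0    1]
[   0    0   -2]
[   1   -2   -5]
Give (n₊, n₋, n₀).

Answer: (1, 2, 0)

Derivation:
step 0: pivot -3 → sign −
step 1: pivot -14/3 → sign −
step 2: pivot 6/7 → sign +
signature = (1, 2, 0)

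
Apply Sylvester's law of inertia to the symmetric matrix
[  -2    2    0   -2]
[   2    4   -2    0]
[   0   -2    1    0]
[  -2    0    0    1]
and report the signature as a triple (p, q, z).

Answer: (3, 1, 0)

Derivation:
step 0: pivot -2 → sign −
step 1: pivot 6 → sign +
step 2: pivot 1/3 → sign +
step 3: pivot 1 → sign +
signature = (3, 1, 0)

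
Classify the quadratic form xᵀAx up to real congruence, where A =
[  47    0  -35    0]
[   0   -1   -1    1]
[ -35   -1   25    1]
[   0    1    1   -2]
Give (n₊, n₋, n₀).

step 0: pivot 47 → sign +
step 1: pivot -1 → sign −
step 2: pivot -3/47 → sign −
step 3: pivot -1 → sign −
signature = (1, 3, 0)

Answer: (1, 3, 0)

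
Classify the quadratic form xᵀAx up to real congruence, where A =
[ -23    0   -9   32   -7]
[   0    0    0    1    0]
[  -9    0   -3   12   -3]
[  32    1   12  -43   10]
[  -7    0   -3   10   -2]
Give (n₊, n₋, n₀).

step 0: pivot -23 → sign −
step 1: pivot 12/23 → sign +
step 2: pivot 1 → sign +
step 3: pivot -1 → sign −
step 4: row/col 4 already zero → sign 0
signature = (2, 2, 1)

Answer: (2, 2, 1)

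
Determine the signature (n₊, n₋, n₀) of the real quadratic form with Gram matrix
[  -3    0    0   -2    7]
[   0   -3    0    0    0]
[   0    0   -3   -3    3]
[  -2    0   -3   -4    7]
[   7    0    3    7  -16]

step 0: pivot -3 → sign −
step 1: pivot -3 → sign −
step 2: pivot -3 → sign −
step 3: pivot 1/3 → sign +
step 4: pivot 2 → sign +
signature = (2, 3, 0)

Answer: (2, 3, 0)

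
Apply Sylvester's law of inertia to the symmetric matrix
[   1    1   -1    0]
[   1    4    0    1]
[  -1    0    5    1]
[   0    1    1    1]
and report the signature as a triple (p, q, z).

Answer: (4, 0, 0)

Derivation:
step 0: pivot 1 → sign +
step 1: pivot 3 → sign +
step 2: pivot 11/3 → sign +
step 3: pivot 6/11 → sign +
signature = (4, 0, 0)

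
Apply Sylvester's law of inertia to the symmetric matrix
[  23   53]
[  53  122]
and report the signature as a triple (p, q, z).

step 0: pivot 23 → sign +
step 1: pivot -3/23 → sign −
signature = (1, 1, 0)

Answer: (1, 1, 0)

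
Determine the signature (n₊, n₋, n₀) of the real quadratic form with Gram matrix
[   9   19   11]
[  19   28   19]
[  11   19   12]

step 0: pivot 9 → sign +
step 1: pivot -109/9 → sign −
step 2: pivot 3/109 → sign +
signature = (2, 1, 0)

Answer: (2, 1, 0)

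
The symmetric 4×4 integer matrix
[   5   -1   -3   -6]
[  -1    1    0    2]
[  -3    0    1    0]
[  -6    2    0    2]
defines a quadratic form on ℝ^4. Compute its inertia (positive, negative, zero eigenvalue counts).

step 0: pivot 5 → sign +
step 1: pivot 4/5 → sign +
step 2: pivot -5/4 → sign −
step 3: pivot 6/5 → sign +
signature = (3, 1, 0)

Answer: (3, 1, 0)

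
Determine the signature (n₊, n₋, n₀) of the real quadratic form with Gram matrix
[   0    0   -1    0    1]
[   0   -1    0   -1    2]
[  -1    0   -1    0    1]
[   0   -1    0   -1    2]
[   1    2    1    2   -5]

step 0: pivot -1 → sign −
step 1: pivot -1 → sign −
step 2: pivot 1 → sign +
step 3: row/col 3 already zero → sign 0
step 4: row/col 4 already zero → sign 0
signature = (1, 2, 2)

Answer: (1, 2, 2)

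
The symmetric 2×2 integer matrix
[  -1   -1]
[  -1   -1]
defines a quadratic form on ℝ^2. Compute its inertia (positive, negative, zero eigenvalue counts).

Answer: (0, 1, 1)

Derivation:
step 0: pivot -1 → sign −
step 1: row/col 1 already zero → sign 0
signature = (0, 1, 1)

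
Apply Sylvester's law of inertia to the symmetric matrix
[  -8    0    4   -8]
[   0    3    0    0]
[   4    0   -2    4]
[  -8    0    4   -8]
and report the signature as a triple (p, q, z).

Answer: (1, 1, 2)

Derivation:
step 0: pivot -8 → sign −
step 1: pivot 3 → sign +
step 2: row/col 2 already zero → sign 0
step 3: row/col 3 already zero → sign 0
signature = (1, 1, 2)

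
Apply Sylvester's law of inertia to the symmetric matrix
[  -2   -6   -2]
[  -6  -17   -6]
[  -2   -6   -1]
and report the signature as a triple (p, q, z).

step 0: pivot -2 → sign −
step 1: pivot 1 → sign +
step 2: pivot 1 → sign +
signature = (2, 1, 0)

Answer: (2, 1, 0)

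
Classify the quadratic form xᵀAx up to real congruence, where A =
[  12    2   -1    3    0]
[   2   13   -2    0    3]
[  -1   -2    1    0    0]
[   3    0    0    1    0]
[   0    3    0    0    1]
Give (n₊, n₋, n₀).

step 0: pivot 12 → sign +
step 1: pivot 38/3 → sign +
step 2: pivot 99/152 → sign +
step 3: pivot 2/11 → sign +
step 4: row/col 4 already zero → sign 0
signature = (4, 0, 1)

Answer: (4, 0, 1)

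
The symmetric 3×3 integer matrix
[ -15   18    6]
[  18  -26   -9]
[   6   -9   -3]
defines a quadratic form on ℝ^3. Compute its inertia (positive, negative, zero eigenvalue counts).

step 0: pivot -15 → sign −
step 1: pivot -22/5 → sign −
step 2: pivot 3/22 → sign +
signature = (1, 2, 0)

Answer: (1, 2, 0)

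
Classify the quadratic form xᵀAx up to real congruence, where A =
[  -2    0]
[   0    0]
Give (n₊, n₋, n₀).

step 0: pivot -2 → sign −
step 1: row/col 1 already zero → sign 0
signature = (0, 1, 1)

Answer: (0, 1, 1)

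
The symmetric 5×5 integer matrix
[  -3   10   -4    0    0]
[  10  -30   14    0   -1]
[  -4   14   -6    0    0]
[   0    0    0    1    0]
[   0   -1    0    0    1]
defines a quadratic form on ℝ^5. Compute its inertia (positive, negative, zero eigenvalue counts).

Answer: (3, 2, 0)

Derivation:
step 0: pivot -3 → sign −
step 1: pivot 10/3 → sign +
step 2: pivot -4/5 → sign −
step 3: pivot 1 → sign +
step 4: pivot 3/4 → sign +
signature = (3, 2, 0)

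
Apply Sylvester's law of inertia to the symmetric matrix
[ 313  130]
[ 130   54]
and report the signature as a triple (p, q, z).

Answer: (2, 0, 0)

Derivation:
step 0: pivot 313 → sign +
step 1: pivot 2/313 → sign +
signature = (2, 0, 0)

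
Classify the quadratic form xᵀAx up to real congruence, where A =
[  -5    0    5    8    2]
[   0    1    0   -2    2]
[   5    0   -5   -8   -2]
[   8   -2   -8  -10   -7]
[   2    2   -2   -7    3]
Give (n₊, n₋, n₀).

Answer: (1, 3, 1)

Derivation:
step 0: pivot -5 → sign −
step 1: pivot 1 → sign +
step 2: pivot -6/5 → sign −
step 3: pivot -1/6 → sign −
step 4: row/col 4 already zero → sign 0
signature = (1, 3, 1)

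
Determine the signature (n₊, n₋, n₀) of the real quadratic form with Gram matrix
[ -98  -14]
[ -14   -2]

Answer: (0, 1, 1)

Derivation:
step 0: pivot -98 → sign −
step 1: row/col 1 already zero → sign 0
signature = (0, 1, 1)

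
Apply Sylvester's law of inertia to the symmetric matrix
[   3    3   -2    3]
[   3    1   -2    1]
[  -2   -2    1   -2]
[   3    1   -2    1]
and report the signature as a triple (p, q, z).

step 0: pivot 3 → sign +
step 1: pivot -2 → sign −
step 2: pivot -1/3 → sign −
step 3: row/col 3 already zero → sign 0
signature = (1, 2, 1)

Answer: (1, 2, 1)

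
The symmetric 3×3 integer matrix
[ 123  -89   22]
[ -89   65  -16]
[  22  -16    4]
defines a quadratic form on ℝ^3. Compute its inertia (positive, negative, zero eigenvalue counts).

step 0: pivot 123 → sign +
step 1: pivot 74/123 → sign +
step 2: pivot 2/37 → sign +
signature = (3, 0, 0)

Answer: (3, 0, 0)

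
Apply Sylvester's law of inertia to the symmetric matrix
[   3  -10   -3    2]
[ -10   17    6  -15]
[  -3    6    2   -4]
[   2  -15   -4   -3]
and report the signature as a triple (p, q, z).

Answer: (1, 2, 1)

Derivation:
step 0: pivot 3 → sign +
step 1: pivot -49/3 → sign −
step 2: pivot -1/49 → sign −
step 3: row/col 3 already zero → sign 0
signature = (1, 2, 1)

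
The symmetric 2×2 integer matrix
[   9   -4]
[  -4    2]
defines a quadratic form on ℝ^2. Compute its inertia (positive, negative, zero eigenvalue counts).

step 0: pivot 9 → sign +
step 1: pivot 2/9 → sign +
signature = (2, 0, 0)

Answer: (2, 0, 0)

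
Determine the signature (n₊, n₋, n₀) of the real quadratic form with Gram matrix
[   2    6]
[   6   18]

Answer: (1, 0, 1)

Derivation:
step 0: pivot 2 → sign +
step 1: row/col 1 already zero → sign 0
signature = (1, 0, 1)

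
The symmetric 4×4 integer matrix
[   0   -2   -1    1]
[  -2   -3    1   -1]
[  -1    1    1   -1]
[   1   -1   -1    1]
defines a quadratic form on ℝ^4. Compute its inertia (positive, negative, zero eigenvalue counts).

step 0: pivot -3 → sign −
step 1: pivot 4/3 → sign +
step 2: pivot -3/4 → sign −
step 3: row/col 3 already zero → sign 0
signature = (1, 2, 1)

Answer: (1, 2, 1)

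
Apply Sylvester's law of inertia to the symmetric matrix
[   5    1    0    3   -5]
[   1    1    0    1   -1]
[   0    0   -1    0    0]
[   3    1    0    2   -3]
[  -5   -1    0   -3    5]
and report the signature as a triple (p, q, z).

step 0: pivot 5 → sign +
step 1: pivot 4/5 → sign +
step 2: pivot -1 → sign −
step 3: row/col 3 already zero → sign 0
step 4: row/col 4 already zero → sign 0
signature = (2, 1, 2)

Answer: (2, 1, 2)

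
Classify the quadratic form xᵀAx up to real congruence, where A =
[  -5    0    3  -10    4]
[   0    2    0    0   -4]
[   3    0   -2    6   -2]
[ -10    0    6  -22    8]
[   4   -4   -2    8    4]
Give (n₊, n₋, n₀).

step 0: pivot -5 → sign −
step 1: pivot 2 → sign +
step 2: pivot -1/5 → sign −
step 3: pivot -2 → sign −
step 4: row/col 4 already zero → sign 0
signature = (1, 3, 1)

Answer: (1, 3, 1)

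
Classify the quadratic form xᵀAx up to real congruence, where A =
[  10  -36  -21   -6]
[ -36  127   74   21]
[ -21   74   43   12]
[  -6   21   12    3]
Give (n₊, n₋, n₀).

step 0: pivot 10 → sign +
step 1: pivot -13/5 → sign −
step 2: pivot -3/26 → sign −
step 3: row/col 3 already zero → sign 0
signature = (1, 2, 1)

Answer: (1, 2, 1)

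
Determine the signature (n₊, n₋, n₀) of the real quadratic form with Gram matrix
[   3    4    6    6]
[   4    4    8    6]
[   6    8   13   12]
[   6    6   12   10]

step 0: pivot 3 → sign +
step 1: pivot -4/3 → sign −
step 2: pivot 1 → sign +
step 3: pivot 1 → sign +
signature = (3, 1, 0)

Answer: (3, 1, 0)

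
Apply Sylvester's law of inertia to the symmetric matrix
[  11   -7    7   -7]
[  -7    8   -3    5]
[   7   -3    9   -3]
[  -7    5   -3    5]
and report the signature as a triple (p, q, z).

step 0: pivot 11 → sign +
step 1: pivot 39/11 → sign +
step 2: pivot 154/39 → sign +
step 3: pivot 6/77 → sign +
signature = (4, 0, 0)

Answer: (4, 0, 0)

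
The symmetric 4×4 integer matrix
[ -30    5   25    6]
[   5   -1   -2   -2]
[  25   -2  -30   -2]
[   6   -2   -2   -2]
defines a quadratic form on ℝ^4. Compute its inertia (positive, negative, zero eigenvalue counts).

step 0: pivot -30 → sign −
step 1: pivot -1/6 → sign −
step 2: pivot 19 → sign +
step 3: pivot -6/95 → sign −
signature = (1, 3, 0)

Answer: (1, 3, 0)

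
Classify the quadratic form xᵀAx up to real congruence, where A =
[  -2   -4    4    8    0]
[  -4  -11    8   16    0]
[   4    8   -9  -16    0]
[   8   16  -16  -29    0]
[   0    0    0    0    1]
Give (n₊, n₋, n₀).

Answer: (2, 3, 0)

Derivation:
step 0: pivot -2 → sign −
step 1: pivot -3 → sign −
step 2: pivot -1 → sign −
step 3: pivot 3 → sign +
step 4: pivot 1 → sign +
signature = (2, 3, 0)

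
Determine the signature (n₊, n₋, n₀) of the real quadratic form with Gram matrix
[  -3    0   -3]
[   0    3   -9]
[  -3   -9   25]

step 0: pivot -3 → sign −
step 1: pivot 3 → sign +
step 2: pivot 1 → sign +
signature = (2, 1, 0)

Answer: (2, 1, 0)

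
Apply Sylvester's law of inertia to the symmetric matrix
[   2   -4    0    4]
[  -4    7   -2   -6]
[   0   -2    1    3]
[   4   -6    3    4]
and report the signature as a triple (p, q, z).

Answer: (2, 2, 0)

Derivation:
step 0: pivot 2 → sign +
step 1: pivot -1 → sign −
step 2: pivot 5 → sign +
step 3: pivot -1/5 → sign −
signature = (2, 2, 0)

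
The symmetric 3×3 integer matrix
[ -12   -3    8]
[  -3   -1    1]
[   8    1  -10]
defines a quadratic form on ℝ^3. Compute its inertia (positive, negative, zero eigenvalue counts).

Answer: (0, 3, 0)

Derivation:
step 0: pivot -12 → sign −
step 1: pivot -1/4 → sign −
step 2: pivot -2/3 → sign −
signature = (0, 3, 0)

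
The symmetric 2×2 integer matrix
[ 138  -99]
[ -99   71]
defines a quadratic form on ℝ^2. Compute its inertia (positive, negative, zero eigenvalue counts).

step 0: pivot 138 → sign +
step 1: pivot -1/46 → sign −
signature = (1, 1, 0)

Answer: (1, 1, 0)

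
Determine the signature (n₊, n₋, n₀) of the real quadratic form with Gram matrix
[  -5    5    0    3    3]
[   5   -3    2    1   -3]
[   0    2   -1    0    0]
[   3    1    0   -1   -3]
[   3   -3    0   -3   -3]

Answer: (1, 4, 0)

Derivation:
step 0: pivot -5 → sign −
step 1: pivot 2 → sign +
step 2: pivot -3 → sign −
step 3: pivot -28/15 → sign −
step 4: pivot -3/7 → sign −
signature = (1, 4, 0)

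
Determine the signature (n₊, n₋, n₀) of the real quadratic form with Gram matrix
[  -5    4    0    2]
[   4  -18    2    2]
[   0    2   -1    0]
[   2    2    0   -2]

step 0: pivot -5 → sign −
step 1: pivot -74/5 → sign −
step 2: pivot -27/37 → sign −
step 3: row/col 3 already zero → sign 0
signature = (0, 3, 1)

Answer: (0, 3, 1)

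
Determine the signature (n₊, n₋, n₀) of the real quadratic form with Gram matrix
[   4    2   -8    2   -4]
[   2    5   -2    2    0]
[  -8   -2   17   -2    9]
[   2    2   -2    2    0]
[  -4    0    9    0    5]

Answer: (3, 1, 1)

Derivation:
step 0: pivot 4 → sign +
step 1: pivot 4 → sign +
step 2: pivot 3/4 → sign +
step 3: pivot -3 → sign −
step 4: row/col 4 already zero → sign 0
signature = (3, 1, 1)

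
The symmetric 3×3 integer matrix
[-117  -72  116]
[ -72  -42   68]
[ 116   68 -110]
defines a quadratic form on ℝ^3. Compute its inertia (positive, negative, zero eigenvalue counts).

Answer: (2, 1, 0)

Derivation:
step 0: pivot -117 → sign −
step 1: pivot 30/13 → sign +
step 2: pivot 2/45 → sign +
signature = (2, 1, 0)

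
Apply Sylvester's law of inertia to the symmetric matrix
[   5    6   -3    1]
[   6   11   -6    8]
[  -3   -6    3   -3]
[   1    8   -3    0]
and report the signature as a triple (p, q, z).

step 0: pivot 5 → sign +
step 1: pivot 19/5 → sign +
step 2: pivot -6/19 → sign −
step 3: pivot -1 → sign −
signature = (2, 2, 0)

Answer: (2, 2, 0)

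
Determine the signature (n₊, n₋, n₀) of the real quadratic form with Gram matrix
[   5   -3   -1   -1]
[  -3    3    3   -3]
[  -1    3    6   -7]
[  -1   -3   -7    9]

Answer: (3, 1, 0)

Derivation:
step 0: pivot 5 → sign +
step 1: pivot 6/5 → sign +
step 2: pivot 1 → sign +
step 3: pivot -2 → sign −
signature = (3, 1, 0)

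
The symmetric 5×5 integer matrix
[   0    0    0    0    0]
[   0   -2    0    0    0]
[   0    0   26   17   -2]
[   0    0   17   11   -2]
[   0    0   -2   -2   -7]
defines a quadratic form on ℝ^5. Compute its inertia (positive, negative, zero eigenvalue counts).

Answer: (1, 3, 1)

Derivation:
step 0: pivot -2 → sign −
step 1: pivot 26 → sign +
step 2: pivot -3/26 → sign −
step 3: pivot -3 → sign −
step 4: row/col 4 already zero → sign 0
signature = (1, 3, 1)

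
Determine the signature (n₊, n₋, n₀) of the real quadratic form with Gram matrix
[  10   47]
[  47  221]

step 0: pivot 10 → sign +
step 1: pivot 1/10 → sign +
signature = (2, 0, 0)

Answer: (2, 0, 0)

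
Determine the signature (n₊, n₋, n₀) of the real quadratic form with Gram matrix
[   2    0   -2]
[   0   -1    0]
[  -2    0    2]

Answer: (1, 1, 1)

Derivation:
step 0: pivot 2 → sign +
step 1: pivot -1 → sign −
step 2: row/col 2 already zero → sign 0
signature = (1, 1, 1)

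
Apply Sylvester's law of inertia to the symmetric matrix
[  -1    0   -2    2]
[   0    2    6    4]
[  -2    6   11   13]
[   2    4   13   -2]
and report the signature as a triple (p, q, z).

Answer: (1, 3, 0)

Derivation:
step 0: pivot -1 → sign −
step 1: pivot 2 → sign +
step 2: pivot -3 → sign −
step 3: pivot -3 → sign −
signature = (1, 3, 0)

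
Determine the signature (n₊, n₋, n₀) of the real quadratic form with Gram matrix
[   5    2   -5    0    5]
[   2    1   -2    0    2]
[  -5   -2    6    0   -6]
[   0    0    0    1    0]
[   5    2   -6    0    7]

step 0: pivot 5 → sign +
step 1: pivot 1/5 → sign +
step 2: pivot 1 → sign +
step 3: pivot 1 → sign +
step 4: pivot 1 → sign +
signature = (5, 0, 0)

Answer: (5, 0, 0)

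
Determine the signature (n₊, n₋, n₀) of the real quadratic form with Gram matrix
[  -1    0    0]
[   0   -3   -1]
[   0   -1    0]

Answer: (1, 2, 0)

Derivation:
step 0: pivot -1 → sign −
step 1: pivot -3 → sign −
step 2: pivot 1/3 → sign +
signature = (1, 2, 0)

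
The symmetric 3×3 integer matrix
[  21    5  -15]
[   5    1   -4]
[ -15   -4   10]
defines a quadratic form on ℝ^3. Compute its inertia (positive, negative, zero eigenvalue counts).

Answer: (2, 1, 0)

Derivation:
step 0: pivot 21 → sign +
step 1: pivot -4/21 → sign −
step 2: pivot 1/4 → sign +
signature = (2, 1, 0)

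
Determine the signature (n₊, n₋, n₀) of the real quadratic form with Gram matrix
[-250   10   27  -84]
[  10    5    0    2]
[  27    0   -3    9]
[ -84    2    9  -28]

step 0: pivot -250 → sign −
step 1: pivot 27/5 → sign +
step 2: pivot -3/10 → sign −
step 3: pivot 2/135 → sign +
signature = (2, 2, 0)

Answer: (2, 2, 0)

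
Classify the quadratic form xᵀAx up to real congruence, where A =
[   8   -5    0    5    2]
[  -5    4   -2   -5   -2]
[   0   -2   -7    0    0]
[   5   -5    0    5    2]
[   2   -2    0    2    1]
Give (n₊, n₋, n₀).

step 0: pivot 8 → sign +
step 1: pivot 7/8 → sign +
step 2: pivot -81/7 → sign −
step 3: pivot -5/9 → sign −
step 4: pivot 1/5 → sign +
signature = (3, 2, 0)

Answer: (3, 2, 0)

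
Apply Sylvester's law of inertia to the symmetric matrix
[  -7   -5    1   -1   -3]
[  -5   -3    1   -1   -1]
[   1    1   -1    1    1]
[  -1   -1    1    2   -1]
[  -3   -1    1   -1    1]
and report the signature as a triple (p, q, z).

Answer: (2, 2, 1)

Derivation:
step 0: pivot -7 → sign −
step 1: pivot 4/7 → sign +
step 2: pivot -1 → sign −
step 3: pivot 3 → sign +
step 4: row/col 4 already zero → sign 0
signature = (2, 2, 1)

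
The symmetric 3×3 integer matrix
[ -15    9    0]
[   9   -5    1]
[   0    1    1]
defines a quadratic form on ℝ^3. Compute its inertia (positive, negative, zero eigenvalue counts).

Answer: (1, 2, 0)

Derivation:
step 0: pivot -15 → sign −
step 1: pivot 2/5 → sign +
step 2: pivot -3/2 → sign −
signature = (1, 2, 0)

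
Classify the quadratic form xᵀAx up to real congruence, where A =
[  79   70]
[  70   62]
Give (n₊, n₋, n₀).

step 0: pivot 79 → sign +
step 1: pivot -2/79 → sign −
signature = (1, 1, 0)

Answer: (1, 1, 0)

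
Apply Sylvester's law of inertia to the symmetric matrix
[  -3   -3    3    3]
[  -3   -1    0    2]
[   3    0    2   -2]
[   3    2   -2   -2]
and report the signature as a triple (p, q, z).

step 0: pivot -3 → sign −
step 1: pivot 2 → sign +
step 2: pivot 1/2 → sign +
step 3: row/col 3 already zero → sign 0
signature = (2, 1, 1)

Answer: (2, 1, 1)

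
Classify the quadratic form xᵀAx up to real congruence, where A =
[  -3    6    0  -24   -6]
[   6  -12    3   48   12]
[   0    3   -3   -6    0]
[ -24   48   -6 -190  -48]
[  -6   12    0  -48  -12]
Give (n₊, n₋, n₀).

step 0: pivot -3 → sign −
step 1: pivot -3 → sign −
step 2: pivot 3 → sign +
step 3: pivot 2 → sign +
step 4: row/col 4 already zero → sign 0
signature = (2, 2, 1)

Answer: (2, 2, 1)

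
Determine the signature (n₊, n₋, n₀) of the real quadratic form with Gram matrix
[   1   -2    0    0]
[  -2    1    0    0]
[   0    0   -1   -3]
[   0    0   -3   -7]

Answer: (2, 2, 0)

Derivation:
step 0: pivot 1 → sign +
step 1: pivot -3 → sign −
step 2: pivot -1 → sign −
step 3: pivot 2 → sign +
signature = (2, 2, 0)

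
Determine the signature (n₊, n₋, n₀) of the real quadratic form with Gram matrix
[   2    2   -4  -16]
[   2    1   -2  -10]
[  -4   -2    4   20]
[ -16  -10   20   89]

step 0: pivot 2 → sign +
step 1: pivot -1 → sign −
step 2: pivot -3 → sign −
step 3: row/col 3 already zero → sign 0
signature = (1, 2, 1)

Answer: (1, 2, 1)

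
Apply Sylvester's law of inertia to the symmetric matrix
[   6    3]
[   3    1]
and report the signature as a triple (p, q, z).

Answer: (1, 1, 0)

Derivation:
step 0: pivot 6 → sign +
step 1: pivot -1/2 → sign −
signature = (1, 1, 0)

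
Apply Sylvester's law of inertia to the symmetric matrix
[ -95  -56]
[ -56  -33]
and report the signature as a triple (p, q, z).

step 0: pivot -95 → sign −
step 1: pivot 1/95 → sign +
signature = (1, 1, 0)

Answer: (1, 1, 0)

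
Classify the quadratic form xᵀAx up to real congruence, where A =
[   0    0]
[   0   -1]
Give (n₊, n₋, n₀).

Answer: (0, 1, 1)

Derivation:
step 0: pivot -1 → sign −
step 1: row/col 1 already zero → sign 0
signature = (0, 1, 1)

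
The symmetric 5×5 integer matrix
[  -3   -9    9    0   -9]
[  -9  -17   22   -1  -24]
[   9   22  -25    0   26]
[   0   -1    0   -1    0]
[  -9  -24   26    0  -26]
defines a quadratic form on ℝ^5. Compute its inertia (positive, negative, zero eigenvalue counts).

Answer: (2, 3, 0)

Derivation:
step 0: pivot -3 → sign −
step 1: pivot 10 → sign +
step 2: pivot -1/2 → sign −
step 3: pivot -3/5 → sign −
step 4: pivot 2/3 → sign +
signature = (2, 3, 0)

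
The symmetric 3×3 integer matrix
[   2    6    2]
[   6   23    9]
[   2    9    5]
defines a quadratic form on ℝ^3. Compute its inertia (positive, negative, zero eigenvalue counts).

step 0: pivot 2 → sign +
step 1: pivot 5 → sign +
step 2: pivot 6/5 → sign +
signature = (3, 0, 0)

Answer: (3, 0, 0)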